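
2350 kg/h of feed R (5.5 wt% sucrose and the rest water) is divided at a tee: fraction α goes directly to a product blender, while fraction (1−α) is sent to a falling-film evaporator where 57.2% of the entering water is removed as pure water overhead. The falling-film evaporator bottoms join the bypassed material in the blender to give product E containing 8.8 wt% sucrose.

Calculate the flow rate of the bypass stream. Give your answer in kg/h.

719.7 kg/h

All 2350×0.055 = 129.25 kg/h of sucrose reaches E, so E = 129.25/0.088 = 1468.8 kg/h and vapour = 881.25 kg/h.
The evaporator receives (1−α)·2350 of feed at 0.945 water and removes 0.572 of that water:
0.572×0.945×(1−α)×2350 = 881.25
(1−α) = 881.25/1270.3 = 0.6938;  α = 0.3062.
Bypass flow = 0.3062×2350 = 719.69 kg/h.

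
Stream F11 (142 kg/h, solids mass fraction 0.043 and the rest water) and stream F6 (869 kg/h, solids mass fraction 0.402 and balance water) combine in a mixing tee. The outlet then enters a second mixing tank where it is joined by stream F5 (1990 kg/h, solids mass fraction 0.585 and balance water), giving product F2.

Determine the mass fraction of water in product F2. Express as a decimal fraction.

Overall, product flow = 3001 kg/h.
water in = 142×0.957 + 869×0.598 + 1990×0.415 = 1481.4 kg/h.
water fraction in F2 = 0.494.

0.494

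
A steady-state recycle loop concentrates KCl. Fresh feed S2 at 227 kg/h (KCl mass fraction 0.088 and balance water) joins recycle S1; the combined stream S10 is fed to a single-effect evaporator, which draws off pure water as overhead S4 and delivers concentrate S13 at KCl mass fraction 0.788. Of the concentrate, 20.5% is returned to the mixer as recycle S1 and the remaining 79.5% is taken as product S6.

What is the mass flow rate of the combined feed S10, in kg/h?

Overall KCl balance (none leaves overhead): KCl in fresh feed = KCl in product, i.e. 227×0.088 = (1−0.205)·S13·0.788.
S13 = 19.976/(0.788×0.795) = 31.887 kg/h.
Recycle S1 = 0.205×31.887 = 6.5369 kg/h.
Combined feed S10 = 227 + 6.5369 = 233.54 kg/h.

233.5 kg/h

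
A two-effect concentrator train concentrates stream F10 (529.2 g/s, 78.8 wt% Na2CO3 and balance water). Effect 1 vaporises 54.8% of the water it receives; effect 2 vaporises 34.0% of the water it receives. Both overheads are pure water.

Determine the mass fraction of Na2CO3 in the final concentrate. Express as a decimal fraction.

water in feed = 529.2×0.212 = 112.19 g/s.
After stage 1: water left = (1−0.548)×112.19 = 50.71; stream total = 467.72 g/s.
After stage 2: water left = (1−0.340)×50.71 = 33.469; final concentrate = 450.48 g/s.
Na2CO3 fraction = 417.01/450.48 = 0.926.

0.926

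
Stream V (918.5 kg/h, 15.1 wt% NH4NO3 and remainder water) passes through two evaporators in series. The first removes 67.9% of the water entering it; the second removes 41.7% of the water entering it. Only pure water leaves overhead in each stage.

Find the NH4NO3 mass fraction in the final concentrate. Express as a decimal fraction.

0.487

water in feed = 918.5×0.849 = 779.81 kg/h.
After stage 1: water left = (1−0.679)×779.81 = 250.32; stream total = 389.01 kg/h.
After stage 2: water left = (1−0.417)×250.32 = 145.94; final concentrate = 284.63 kg/h.
NH4NO3 fraction = 138.69/284.63 = 0.487.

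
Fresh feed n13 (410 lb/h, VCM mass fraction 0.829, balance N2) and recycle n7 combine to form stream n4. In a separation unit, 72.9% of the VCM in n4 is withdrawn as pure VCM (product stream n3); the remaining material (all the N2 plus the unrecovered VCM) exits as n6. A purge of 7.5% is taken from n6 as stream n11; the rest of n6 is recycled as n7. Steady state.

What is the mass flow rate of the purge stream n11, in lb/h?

N2 enters only via n13 and leaves only via the purge: 410×0.171 = 0.075×(N2 in n6), and the separation unit passes all N2, so N2 in n4 = N2 in n6 = 934.8 lb/h.
VCM in n4: m_A = 410×0.829 + (1−0.075)·(1−0.729)·m_A, so m_A = 339.89/0.7493 = 453.59 lb/h.
n6 = (1−0.729)×453.59 + 934.8 = 1057.7 lb/h.
Purge n11 = 0.075×1057.7 = 79.329 lb/h.

79.33 lb/h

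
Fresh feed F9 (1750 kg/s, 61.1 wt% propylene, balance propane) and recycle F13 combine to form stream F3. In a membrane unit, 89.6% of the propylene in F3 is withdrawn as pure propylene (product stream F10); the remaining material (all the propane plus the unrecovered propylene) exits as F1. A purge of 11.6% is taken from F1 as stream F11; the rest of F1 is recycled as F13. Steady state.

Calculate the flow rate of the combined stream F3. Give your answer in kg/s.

7046 kg/s

propane enters only via F9 and leaves only via the purge: 1750×0.389 = 0.116×(propane in F1), and the membrane unit passes all propane, so propane in F3 = propane in F1 = 5868.5 kg/s.
propylene in F3: m_A = 1750×0.611 + (1−0.116)·(1−0.896)·m_A, so m_A = 1069.2/0.9081 = 1177.5 kg/s.
F3 = 1177.5 + 5868.5 = 7046 kg/s.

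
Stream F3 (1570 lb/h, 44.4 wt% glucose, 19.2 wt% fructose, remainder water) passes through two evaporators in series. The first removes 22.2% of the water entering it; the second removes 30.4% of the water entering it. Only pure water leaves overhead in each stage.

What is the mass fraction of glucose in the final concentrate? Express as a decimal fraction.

water in feed = 1570×0.364 = 571.48 lb/h.
After stage 1: water left = (1−0.222)×571.48 = 444.61; stream total = 1443.1 lb/h.
After stage 2: water left = (1−0.304)×444.61 = 309.45; final concentrate = 1308 lb/h.
glucose fraction = 697.08/1308 = 0.533.

0.533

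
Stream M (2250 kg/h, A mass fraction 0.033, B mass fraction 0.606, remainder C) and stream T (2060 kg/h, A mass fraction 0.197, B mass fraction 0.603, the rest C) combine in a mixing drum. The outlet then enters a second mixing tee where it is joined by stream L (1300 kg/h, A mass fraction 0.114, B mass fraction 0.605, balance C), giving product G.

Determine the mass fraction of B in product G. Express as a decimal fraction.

Overall, product flow = 5610 kg/h.
B in = 2250×0.606 + 2060×0.603 + 1300×0.605 = 3392.2 kg/h.
B fraction in G = 0.605.

0.605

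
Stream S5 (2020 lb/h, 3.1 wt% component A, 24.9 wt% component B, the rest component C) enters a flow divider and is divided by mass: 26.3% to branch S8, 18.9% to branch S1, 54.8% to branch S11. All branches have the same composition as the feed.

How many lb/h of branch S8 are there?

531.3 lb/h

Branch S8 flow = 0.263×2020 = 531.26 lb/h.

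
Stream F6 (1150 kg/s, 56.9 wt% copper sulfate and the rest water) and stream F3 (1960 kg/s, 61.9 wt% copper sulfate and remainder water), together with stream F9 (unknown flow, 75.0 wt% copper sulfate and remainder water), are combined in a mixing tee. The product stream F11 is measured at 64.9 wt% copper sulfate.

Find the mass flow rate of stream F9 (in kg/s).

1493 kg/s

Let F9 be the unknown flow. Total out = 3110 + F9.
copper sulfate balance: 1867.6 + 0.750·F9 = 0.649·(3110 + F9)
(0.750 − 0.649)·F9 = 0.649×3110 − 1867.6 = 150.8
F9 = 150.8 / 0.101 = 1493.1 kg/s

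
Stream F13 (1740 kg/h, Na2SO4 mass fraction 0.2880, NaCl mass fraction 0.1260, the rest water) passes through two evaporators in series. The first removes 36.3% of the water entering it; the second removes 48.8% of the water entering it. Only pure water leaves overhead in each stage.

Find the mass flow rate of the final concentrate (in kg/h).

1053 kg/h

water in feed = 1740×0.586 = 1019.6 kg/h.
After stage 1: water left = (1−0.363)×1019.6 = 649.51; stream total = 1369.9 kg/h.
After stage 2: water left = (1−0.488)×649.51 = 332.55; final concentrate = 1052.9 kg/h.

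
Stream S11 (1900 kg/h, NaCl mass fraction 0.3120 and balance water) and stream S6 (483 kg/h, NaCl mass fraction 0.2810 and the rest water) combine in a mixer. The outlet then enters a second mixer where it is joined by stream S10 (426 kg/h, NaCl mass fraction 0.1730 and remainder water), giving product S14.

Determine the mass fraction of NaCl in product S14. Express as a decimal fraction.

0.2856

Overall, product flow = 2809 kg/h.
NaCl in = 1900×0.312 + 483×0.281 + 426×0.173 = 802.22 kg/h.
NaCl fraction in S14 = 0.2856.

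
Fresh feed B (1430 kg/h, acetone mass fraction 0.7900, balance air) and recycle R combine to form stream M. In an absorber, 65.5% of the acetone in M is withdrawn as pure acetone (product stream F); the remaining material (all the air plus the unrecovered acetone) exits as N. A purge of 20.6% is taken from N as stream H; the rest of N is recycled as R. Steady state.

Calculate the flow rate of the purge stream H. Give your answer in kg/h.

410.9 kg/h

air enters only via B and leaves only via the purge: 1430×0.210 = 0.206×(air in N), and the absorber passes all air, so air in M = air in N = 1457.8 kg/h.
acetone in M: m_A = 1430×0.790 + (1−0.206)·(1−0.655)·m_A, so m_A = 1129.7/0.7261 = 1555.9 kg/h.
N = (1−0.655)×1555.9 + 1457.8 = 1994.6 kg/h.
Purge H = 0.206×1994.6 = 410.88 kg/h.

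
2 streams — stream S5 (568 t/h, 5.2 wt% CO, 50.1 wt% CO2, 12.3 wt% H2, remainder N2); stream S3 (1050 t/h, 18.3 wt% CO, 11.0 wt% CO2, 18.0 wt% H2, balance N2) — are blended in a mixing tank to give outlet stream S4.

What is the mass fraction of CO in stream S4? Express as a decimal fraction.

0.137

Total flow out = 568 + 1050 = 1618 t/h.
CO in = 568×0.052 + 1050×0.183 = 221.69 t/h.
CO mass fraction in S4 = 221.69/1618 = 0.137.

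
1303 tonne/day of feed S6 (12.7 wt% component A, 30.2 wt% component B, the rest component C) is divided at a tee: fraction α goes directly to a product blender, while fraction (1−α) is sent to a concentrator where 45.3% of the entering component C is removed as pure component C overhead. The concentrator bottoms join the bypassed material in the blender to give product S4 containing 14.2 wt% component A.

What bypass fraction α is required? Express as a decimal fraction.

All 1303×0.127 = 165.48 tonne/day of component A reaches S4, so S4 = 165.48/0.142 = 1165.4 tonne/day and vapour = 137.64 tonne/day.
The evaporator receives (1−α)·1303 of feed at 0.571 component C and removes 0.453 of that component C:
0.453×0.571×(1−α)×1303 = 137.64
(1−α) = 137.64/337.04 = 0.4084;  α = 0.5916.

0.592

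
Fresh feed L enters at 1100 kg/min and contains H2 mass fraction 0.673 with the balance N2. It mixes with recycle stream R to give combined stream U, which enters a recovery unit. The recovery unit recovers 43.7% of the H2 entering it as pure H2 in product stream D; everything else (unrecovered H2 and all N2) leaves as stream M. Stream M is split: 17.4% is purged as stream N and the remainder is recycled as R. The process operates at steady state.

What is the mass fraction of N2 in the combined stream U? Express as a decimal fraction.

N2 enters only via L and leaves only via the purge: 1100×0.327 = 0.174×(N2 in M), and the recovery unit passes all N2, so N2 in U = N2 in M = 2067.2 kg/min.
H2 in U: m_A = 1100×0.673 + (1−0.174)·(1−0.437)·m_A, so m_A = 740.3/0.5350 = 1383.8 kg/min.
U = 1383.8 + 2067.2 = 3451.1 kg/min.
N2 fraction in U = 2067.2/3451.1 = 0.599.

0.599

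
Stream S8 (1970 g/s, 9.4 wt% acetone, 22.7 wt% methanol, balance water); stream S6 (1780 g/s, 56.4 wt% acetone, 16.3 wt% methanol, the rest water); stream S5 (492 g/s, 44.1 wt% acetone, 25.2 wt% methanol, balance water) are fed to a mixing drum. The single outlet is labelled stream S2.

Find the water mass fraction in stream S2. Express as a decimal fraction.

Total flow out = 1970 + 1780 + 492 = 4242 g/s.
water in = 1970×0.679 + 1780×0.273 + 492×0.307 = 1974.6 g/s.
water mass fraction in S2 = 1974.6/4242 = 0.4655.

0.4655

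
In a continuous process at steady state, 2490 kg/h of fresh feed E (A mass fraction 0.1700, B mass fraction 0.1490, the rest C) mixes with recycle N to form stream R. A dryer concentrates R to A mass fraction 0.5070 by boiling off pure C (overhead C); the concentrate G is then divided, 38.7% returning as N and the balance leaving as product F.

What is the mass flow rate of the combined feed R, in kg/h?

3017 kg/h

Overall A balance (none leaves overhead): A in fresh feed = A in product, i.e. 2490×0.170 = (1−0.387)·G·0.507.
G = 423.3/(0.507×0.613) = 1362 kg/h.
Recycle N = 0.387×1362 = 527.1 kg/h.
Combined feed R = 2490 + 527.1 = 3017.1 kg/h.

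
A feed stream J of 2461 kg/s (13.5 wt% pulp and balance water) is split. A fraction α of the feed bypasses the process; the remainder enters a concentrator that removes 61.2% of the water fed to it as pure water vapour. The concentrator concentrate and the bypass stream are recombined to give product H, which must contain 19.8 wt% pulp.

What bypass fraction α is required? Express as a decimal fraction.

0.399

All 2461×0.135 = 332.24 kg/s of pulp reaches H, so H = 332.24/0.198 = 1678 kg/s and vapour = 783.05 kg/s.
The evaporator receives (1−α)·2461 of feed at 0.865 water and removes 0.612 of that water:
0.612×0.865×(1−α)×2461 = 783.05
(1−α) = 783.05/1302.8 = 0.6010;  α = 0.3990.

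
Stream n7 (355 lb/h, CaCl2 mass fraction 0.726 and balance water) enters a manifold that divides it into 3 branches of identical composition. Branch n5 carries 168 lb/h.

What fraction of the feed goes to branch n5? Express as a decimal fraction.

0.473

Fraction to n5 = 168/355 = 0.4732.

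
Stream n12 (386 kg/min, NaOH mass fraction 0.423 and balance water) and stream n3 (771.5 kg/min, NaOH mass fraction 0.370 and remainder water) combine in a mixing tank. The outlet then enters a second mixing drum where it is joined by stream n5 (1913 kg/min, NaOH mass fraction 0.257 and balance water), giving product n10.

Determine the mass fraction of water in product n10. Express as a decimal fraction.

Overall, product flow = 3070.5 kg/min.
water in = 386×0.577 + 771.5×0.630 + 1913×0.743 = 2130.1 kg/min.
water fraction in n10 = 0.694.

0.694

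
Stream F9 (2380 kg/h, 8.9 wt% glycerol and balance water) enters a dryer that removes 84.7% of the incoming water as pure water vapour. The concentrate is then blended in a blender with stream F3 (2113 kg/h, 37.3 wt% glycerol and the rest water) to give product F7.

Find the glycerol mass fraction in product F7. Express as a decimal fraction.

Vapour removed = 0.847×0.911×2380 = 1836.4 kg/h; concentrate = 543.55 kg/h.
glycerol reaching the mixer = 211.82 (from concentrate) + 2113×0.373 = 999.97 kg/h.
Product flow = 543.55 + 2113 = 2656.6 kg/h; glycerol fraction = 0.3764.

0.3764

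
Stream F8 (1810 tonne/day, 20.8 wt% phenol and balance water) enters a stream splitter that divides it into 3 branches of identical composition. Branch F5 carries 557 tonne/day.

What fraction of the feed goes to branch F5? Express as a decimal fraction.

0.308

Fraction to F5 = 557/1810 = 0.3077.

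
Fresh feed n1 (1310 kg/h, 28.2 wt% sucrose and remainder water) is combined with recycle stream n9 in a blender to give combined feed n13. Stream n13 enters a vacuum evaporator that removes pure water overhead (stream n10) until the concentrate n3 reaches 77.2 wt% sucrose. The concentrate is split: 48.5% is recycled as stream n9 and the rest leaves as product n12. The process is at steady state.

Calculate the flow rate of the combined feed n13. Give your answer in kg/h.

1761 kg/h

Overall sucrose balance (none leaves overhead): sucrose in fresh feed = sucrose in product, i.e. 1310×0.282 = (1−0.485)·n3·0.772.
n3 = 369.42/(0.772×0.515) = 929.17 kg/h.
Recycle n9 = 0.485×929.17 = 450.65 kg/h.
Combined feed n13 = 1310 + 450.65 = 1760.6 kg/h.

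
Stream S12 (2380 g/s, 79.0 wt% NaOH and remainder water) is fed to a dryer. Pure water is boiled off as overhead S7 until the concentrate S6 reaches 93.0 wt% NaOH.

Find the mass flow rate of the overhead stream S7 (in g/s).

358.3 g/s

NaOH is conserved: 2380×0.790 = 1880.2 g/s all reports to the concentrate.
Concentrate = 1880.2/(target fraction) = 2021.7 g/s.
Overhead = 2380 − 2021.7 = 358.28 g/s.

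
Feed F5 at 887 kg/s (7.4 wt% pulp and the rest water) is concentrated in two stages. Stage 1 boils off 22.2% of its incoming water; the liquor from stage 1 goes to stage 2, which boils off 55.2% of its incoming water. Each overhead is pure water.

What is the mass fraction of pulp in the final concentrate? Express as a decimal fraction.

0.1865

water in feed = 887×0.926 = 821.36 kg/s.
After stage 1: water left = (1−0.222)×821.36 = 639.02; stream total = 704.66 kg/s.
After stage 2: water left = (1−0.552)×639.02 = 286.28; final concentrate = 351.92 kg/s.
pulp fraction = 65.638/351.92 = 0.1865.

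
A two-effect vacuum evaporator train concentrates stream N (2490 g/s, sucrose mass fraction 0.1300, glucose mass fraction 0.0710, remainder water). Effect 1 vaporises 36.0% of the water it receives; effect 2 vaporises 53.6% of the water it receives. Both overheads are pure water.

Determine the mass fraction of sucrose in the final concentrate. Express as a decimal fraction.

0.2966

water in feed = 2490×0.799 = 1989.5 g/s.
After stage 1: water left = (1−0.360)×1989.5 = 1273.3; stream total = 1773.8 g/s.
After stage 2: water left = (1−0.536)×1273.3 = 590.8; final concentrate = 1091.3 g/s.
sucrose fraction = 323.7/1091.3 = 0.2966.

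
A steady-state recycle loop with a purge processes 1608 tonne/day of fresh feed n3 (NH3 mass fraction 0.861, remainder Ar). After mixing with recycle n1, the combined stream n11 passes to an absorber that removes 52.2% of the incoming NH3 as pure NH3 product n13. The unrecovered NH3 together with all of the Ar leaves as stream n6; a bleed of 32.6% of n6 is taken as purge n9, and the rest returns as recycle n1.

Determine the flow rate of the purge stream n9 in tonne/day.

541.8 tonne/day

Ar enters only via n3 and leaves only via the purge: 1608×0.139 = 0.326×(Ar in n6), and the absorber passes all Ar, so Ar in n11 = Ar in n6 = 685.62 tonne/day.
NH3 in n11: m_A = 1608×0.861 + (1−0.326)·(1−0.522)·m_A, so m_A = 1384.5/0.6778 = 2042.5 tonne/day.
n6 = (1−0.522)×2042.5 + 685.62 = 1662 tonne/day.
Purge n9 = 0.326×1662 = 541.8 tonne/day.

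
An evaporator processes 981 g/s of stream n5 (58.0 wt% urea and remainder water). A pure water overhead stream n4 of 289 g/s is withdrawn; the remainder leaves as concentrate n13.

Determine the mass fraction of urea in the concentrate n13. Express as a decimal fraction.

urea is not removed: 981×0.580 = 568.98 g/s of urea enters n13.
Concentrate = 981 − 289 = 692 g/s.
Mass fraction = 568.98/692 = 0.8222.

0.8222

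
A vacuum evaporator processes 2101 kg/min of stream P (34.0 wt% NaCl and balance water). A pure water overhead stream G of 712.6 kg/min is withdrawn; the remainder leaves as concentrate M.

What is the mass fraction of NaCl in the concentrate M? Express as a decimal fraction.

0.515

NaCl is not removed: 2101×0.340 = 714.34 kg/min of NaCl enters M.
Concentrate = 2101 − 712.6 = 1388.4 kg/min.
Mass fraction = 714.34/1388.4 = 0.515.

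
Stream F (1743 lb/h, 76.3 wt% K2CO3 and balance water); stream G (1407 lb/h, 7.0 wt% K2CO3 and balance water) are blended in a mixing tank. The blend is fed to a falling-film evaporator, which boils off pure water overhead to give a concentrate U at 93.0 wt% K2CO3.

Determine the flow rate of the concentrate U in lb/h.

1536 lb/h

K2CO3 entering = 1743×0.763 + 1407×0.070 = 1428.4 lb/h.
All K2CO3 reports to U, so U = 1428.4/0.930 = 1535.9 lb/h.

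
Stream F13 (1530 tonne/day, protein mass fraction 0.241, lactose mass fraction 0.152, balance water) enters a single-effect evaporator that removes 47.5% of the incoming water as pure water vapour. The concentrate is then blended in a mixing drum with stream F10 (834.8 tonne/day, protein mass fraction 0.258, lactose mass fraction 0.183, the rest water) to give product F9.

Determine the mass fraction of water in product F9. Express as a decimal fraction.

Vapour removed = 0.475×0.607×1530 = 441.14 tonne/day; concentrate = 1088.9 tonne/day.
water reaching the mixer = 487.57 (from concentrate) + 834.8×0.559 = 954.23 tonne/day.
Product flow = 1088.9 + 834.8 = 1923.7 tonne/day; water fraction = 0.496.

0.496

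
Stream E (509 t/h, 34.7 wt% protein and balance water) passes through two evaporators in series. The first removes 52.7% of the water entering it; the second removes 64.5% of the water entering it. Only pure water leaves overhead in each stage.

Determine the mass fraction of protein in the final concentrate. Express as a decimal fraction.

0.760

water in feed = 509×0.653 = 332.38 t/h.
After stage 1: water left = (1−0.527)×332.38 = 157.21; stream total = 333.84 t/h.
After stage 2: water left = (1−0.645)×157.21 = 55.811; final concentrate = 232.43 t/h.
protein fraction = 176.62/232.43 = 0.760.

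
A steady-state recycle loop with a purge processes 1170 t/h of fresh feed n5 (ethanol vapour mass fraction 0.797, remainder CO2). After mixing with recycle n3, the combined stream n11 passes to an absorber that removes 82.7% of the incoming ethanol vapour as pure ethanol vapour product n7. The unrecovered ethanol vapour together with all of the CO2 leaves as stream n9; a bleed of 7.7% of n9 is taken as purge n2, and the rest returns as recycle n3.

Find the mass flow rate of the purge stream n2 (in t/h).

252.3 t/h

CO2 enters only via n5 and leaves only via the purge: 1170×0.203 = 0.077×(CO2 in n9), and the absorber passes all CO2, so CO2 in n11 = CO2 in n9 = 3084.5 t/h.
ethanol vapour in n11: m_A = 1170×0.797 + (1−0.077)·(1−0.827)·m_A, so m_A = 932.49/0.8403 = 1109.7 t/h.
n9 = (1−0.827)×1109.7 + 3084.5 = 3276.5 t/h.
Purge n2 = 0.077×3276.5 = 252.29 t/h.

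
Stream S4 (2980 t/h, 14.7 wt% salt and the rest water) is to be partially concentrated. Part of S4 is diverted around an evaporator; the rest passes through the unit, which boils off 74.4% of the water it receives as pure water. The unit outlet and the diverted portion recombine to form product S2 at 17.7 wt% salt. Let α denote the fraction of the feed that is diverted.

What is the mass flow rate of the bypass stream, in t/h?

2184 t/h

All 2980×0.147 = 438.06 t/h of salt reaches S2, so S2 = 438.06/0.177 = 2474.9 t/h and vapour = 505.08 t/h.
The evaporator receives (1−α)·2980 of feed at 0.853 water and removes 0.744 of that water:
0.744×0.853×(1−α)×2980 = 505.08
(1−α) = 505.08/1891.2 = 0.2671;  α = 0.7329.
Bypass flow = 0.7329×2980 = 2184.1 t/h.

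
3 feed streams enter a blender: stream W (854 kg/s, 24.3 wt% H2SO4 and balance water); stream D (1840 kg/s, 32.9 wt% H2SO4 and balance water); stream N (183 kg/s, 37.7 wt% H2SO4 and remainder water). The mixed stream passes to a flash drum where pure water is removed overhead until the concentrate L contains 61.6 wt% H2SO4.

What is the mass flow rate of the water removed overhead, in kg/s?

1445 kg/s

H2SO4 entering = 854×0.243 + 1840×0.329 + 183×0.377 = 881.87 kg/s.
All H2SO4 reports to L, so L = 881.87/0.616 = 1431.6 kg/s.
Total feed = 2877 kg/s; overhead = 2877 − 1431.6 = 1445.4 kg/s.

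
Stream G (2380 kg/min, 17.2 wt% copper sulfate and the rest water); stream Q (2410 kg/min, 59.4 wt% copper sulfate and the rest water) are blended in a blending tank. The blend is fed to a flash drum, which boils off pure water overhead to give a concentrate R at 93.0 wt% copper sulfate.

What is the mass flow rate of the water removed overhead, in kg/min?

copper sulfate entering = 2380×0.172 + 2410×0.594 = 1840.9 kg/min.
All copper sulfate reports to R, so R = 1840.9/0.930 = 1979.5 kg/min.
Total feed = 4790 kg/min; overhead = 4790 − 1979.5 = 2810.5 kg/min.

2811 kg/min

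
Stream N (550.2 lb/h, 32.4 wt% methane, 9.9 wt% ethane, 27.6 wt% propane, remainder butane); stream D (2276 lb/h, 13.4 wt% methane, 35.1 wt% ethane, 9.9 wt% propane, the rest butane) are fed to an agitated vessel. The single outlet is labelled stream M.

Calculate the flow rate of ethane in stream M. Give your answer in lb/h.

853.3 lb/h

ethane out = ethane in = 550.2×0.099 + 2276×0.351 = 853.35 lb/h.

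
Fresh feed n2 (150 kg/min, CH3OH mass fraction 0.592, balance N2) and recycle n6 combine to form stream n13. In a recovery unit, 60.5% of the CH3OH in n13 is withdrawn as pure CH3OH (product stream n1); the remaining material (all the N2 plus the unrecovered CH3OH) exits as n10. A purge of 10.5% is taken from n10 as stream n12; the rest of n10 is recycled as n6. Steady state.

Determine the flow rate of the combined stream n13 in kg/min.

N2 enters only via n2 and leaves only via the purge: 150×0.408 = 0.105×(N2 in n10), and the recovery unit passes all N2, so N2 in n13 = N2 in n10 = 582.86 kg/min.
CH3OH in n13: m_A = 150×0.592 + (1−0.105)·(1−0.605)·m_A, so m_A = 88.8/0.6465 = 137.36 kg/min.
n13 = 137.36 + 582.86 = 720.22 kg/min.

720.2 kg/min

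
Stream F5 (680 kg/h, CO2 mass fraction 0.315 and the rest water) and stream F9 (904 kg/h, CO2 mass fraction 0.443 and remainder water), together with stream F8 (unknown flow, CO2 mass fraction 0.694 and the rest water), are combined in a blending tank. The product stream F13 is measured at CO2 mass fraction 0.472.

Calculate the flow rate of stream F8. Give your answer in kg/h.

Let F8 be the unknown flow. Total out = 1584 + F8.
CO2 balance: 614.67 + 0.694·F8 = 0.472·(1584 + F8)
(0.694 − 0.472)·F8 = 0.472×1584 − 614.67 = 132.98
F8 = 132.98 / 0.222 = 598.99 kg/h

599 kg/h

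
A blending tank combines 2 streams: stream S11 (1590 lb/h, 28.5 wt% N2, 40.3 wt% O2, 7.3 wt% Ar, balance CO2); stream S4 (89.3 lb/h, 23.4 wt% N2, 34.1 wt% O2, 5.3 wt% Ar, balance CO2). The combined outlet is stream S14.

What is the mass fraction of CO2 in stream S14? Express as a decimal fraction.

0.2461

Total flow out = 1590 + 89.3 = 1679.3 lb/h.
CO2 in = 1590×0.239 + 89.3×0.372 = 413.23 lb/h.
CO2 mass fraction in S14 = 413.23/1679.3 = 0.2461.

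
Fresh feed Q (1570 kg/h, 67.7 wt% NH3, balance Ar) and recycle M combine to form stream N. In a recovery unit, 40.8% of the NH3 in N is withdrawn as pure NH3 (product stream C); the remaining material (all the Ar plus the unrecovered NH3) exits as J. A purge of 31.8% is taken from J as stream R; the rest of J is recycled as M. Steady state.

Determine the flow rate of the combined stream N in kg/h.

3377 kg/h

Ar enters only via Q and leaves only via the purge: 1570×0.323 = 0.318×(Ar in J), and the recovery unit passes all Ar, so Ar in N = Ar in J = 1594.7 kg/h.
NH3 in N: m_A = 1570×0.677 + (1−0.318)·(1−0.408)·m_A, so m_A = 1062.9/0.5963 = 1782.6 kg/h.
N = 1782.6 + 1594.7 = 3377.3 kg/h.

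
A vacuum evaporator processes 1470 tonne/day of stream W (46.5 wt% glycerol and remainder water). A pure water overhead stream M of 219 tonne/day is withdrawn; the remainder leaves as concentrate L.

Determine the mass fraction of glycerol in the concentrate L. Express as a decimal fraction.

0.546

glycerol is not removed: 1470×0.465 = 683.55 tonne/day of glycerol enters L.
Concentrate = 1470 − 219 = 1251 tonne/day.
Mass fraction = 683.55/1251 = 0.546.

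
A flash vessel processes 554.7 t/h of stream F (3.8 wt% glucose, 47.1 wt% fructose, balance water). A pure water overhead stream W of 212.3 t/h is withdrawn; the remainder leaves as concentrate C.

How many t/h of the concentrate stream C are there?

Concentrate = 554.7 − 212.3 = 342.4 t/h.

342.4 t/h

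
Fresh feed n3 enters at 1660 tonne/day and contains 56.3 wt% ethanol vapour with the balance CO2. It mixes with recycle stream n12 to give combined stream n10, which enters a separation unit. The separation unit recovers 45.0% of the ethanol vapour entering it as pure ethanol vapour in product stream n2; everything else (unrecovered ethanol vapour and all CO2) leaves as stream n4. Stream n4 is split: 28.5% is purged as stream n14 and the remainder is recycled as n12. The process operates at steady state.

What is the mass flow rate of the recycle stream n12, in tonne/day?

CO2 enters only via n3 and leaves only via the purge: 1660×0.437 = 0.285×(CO2 in n4), and the separation unit passes all CO2, so CO2 in n10 = CO2 in n4 = 2545.3 tonne/day.
ethanol vapour in n10: m_A = 1660×0.563 + (1−0.285)·(1−0.450)·m_A, so m_A = 934.58/0.6067 = 1540.3 tonne/day.
n4 = (1−0.450)×1540.3 + 2545.3 = 3392.5 tonne/day.
Recycle n12 = (1−0.285)×3392.5 = 2425.6 tonne/day.

2426 tonne/day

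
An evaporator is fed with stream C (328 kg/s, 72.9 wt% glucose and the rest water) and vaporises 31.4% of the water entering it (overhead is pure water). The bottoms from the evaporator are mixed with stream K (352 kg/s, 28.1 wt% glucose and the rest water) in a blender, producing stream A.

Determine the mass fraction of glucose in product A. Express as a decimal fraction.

0.5184

Vapour removed = 0.314×0.271×328 = 27.911 kg/s; concentrate = 300.09 kg/s.
glucose reaching the mixer = 239.11 (from concentrate) + 352×0.281 = 338.02 kg/s.
Product flow = 300.09 + 352 = 652.09 kg/s; glucose fraction = 0.5184.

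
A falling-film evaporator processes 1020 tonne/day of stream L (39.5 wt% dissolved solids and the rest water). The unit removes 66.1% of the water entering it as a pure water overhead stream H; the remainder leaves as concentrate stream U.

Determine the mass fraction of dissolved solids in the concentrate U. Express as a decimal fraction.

0.6582

dissolved solids is not removed: 1020×0.395 = 402.9 tonne/day of dissolved solids enters U.
water entering = 1020×0.605 = 617.1 tonne/day; overhead removed = 0.661×617.1 = 407.9 tonne/day.
Concentrate = 1020 − 407.9 = 612.1 tonne/day.
Mass fraction = 402.9/612.1 = 0.6582.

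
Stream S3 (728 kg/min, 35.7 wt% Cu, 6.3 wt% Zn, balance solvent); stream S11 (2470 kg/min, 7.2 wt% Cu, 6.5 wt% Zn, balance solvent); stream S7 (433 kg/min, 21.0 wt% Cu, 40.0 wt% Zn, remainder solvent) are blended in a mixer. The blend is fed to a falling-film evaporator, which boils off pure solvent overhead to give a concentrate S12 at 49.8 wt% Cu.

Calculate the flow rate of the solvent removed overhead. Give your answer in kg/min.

2569 kg/min

Cu entering = 728×0.357 + 2470×0.072 + 433×0.210 = 528.67 kg/min.
All Cu reports to S12, so S12 = 528.67/0.498 = 1061.6 kg/min.
Total feed = 3631 kg/min; overhead = 3631 − 1061.6 = 2569.4 kg/min.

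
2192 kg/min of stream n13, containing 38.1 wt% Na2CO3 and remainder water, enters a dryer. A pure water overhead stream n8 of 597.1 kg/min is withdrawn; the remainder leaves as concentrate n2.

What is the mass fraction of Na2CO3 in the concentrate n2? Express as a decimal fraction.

0.524

Na2CO3 is not removed: 2192×0.381 = 835.15 kg/min of Na2CO3 enters n2.
Concentrate = 2192 − 597.1 = 1594.9 kg/min.
Mass fraction = 835.15/1594.9 = 0.524.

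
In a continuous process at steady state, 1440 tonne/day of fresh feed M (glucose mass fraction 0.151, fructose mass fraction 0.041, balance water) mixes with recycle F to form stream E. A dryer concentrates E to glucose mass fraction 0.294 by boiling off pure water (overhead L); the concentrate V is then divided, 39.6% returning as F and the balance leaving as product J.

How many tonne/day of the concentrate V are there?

Overall glucose balance (none leaves overhead): glucose in fresh feed = glucose in product, i.e. 1440×0.151 = (1−0.396)·V·0.294.
V = 217.44/(0.294×0.604) = 1224.5 tonne/day.

1224 tonne/day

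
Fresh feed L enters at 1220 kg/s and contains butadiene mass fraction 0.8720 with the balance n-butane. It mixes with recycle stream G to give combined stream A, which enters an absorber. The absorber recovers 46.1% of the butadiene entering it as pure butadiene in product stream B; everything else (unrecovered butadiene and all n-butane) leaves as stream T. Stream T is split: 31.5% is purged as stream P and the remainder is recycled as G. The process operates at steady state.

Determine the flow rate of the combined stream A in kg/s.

n-butane enters only via L and leaves only via the purge: 1220×0.128 = 0.315×(n-butane in T), and the absorber passes all n-butane, so n-butane in A = n-butane in T = 495.75 kg/s.
butadiene in A: m_A = 1220×0.872 + (1−0.315)·(1−0.461)·m_A, so m_A = 1063.8/0.6308 = 1686.5 kg/s.
A = 1686.5 + 495.75 = 2182.3 kg/s.

2182 kg/s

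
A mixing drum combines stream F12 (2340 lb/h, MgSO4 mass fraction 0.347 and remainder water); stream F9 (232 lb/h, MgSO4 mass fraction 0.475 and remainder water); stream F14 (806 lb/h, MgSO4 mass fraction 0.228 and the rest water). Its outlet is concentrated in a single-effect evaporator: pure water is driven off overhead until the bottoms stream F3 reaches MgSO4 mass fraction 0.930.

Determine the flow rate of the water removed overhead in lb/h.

2189 lb/h

MgSO4 entering = 2340×0.347 + 232×0.475 + 806×0.228 = 1105.9 lb/h.
All MgSO4 reports to F3, so F3 = 1105.9/0.930 = 1189.2 lb/h.
Total feed = 3378 lb/h; overhead = 3378 − 1189.2 = 2188.8 lb/h.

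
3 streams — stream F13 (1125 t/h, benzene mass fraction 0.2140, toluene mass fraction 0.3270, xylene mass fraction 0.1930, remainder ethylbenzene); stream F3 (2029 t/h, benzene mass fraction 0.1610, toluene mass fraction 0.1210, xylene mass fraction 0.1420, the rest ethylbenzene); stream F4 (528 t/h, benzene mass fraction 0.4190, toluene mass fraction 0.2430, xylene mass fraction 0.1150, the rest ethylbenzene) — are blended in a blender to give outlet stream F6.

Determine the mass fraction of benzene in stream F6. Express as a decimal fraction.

0.2142

Total flow out = 1125 + 2029 + 528 = 3682 t/h.
benzene in = 1125×0.214 + 2029×0.161 + 528×0.419 = 788.65 t/h.
benzene mass fraction in F6 = 788.65/3682 = 0.2142.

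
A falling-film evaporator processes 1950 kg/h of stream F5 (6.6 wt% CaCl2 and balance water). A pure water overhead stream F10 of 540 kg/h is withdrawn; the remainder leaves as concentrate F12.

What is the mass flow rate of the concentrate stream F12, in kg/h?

1410 kg/h

Concentrate = 1950 − 540 = 1410 kg/h.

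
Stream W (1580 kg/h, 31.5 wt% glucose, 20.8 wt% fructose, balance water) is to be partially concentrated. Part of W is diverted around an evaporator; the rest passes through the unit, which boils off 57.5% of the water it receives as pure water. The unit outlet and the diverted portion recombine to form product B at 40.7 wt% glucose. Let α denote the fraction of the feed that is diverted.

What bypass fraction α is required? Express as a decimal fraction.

0.176

All 1580×0.315 = 497.7 kg/h of glucose reaches B, so B = 497.7/0.407 = 1222.9 kg/h and vapour = 357.15 kg/h.
The evaporator receives (1−α)·1580 of feed at 0.477 water and removes 0.575 of that water:
0.575×0.477×(1−α)×1580 = 357.15
(1−α) = 357.15/433.35 = 0.8242;  α = 0.1758.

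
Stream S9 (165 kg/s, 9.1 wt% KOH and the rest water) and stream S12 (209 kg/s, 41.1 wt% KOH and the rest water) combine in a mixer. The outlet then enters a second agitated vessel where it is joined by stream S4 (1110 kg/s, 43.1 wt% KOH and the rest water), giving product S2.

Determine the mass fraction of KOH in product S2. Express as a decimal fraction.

0.3904

Overall, product flow = 1484 kg/s.
KOH in = 165×0.091 + 209×0.411 + 1110×0.431 = 579.32 kg/s.
KOH fraction in S2 = 0.3904.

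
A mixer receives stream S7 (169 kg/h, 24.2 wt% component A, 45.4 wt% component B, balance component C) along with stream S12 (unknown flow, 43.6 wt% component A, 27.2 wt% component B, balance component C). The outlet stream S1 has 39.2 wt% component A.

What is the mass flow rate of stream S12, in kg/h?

576.1 kg/h

Let S12 be the unknown flow. Total out = 169 + S12.
component A balance: 40.898 + 0.436·S12 = 0.392·(169 + S12)
(0.436 − 0.392)·S12 = 0.392×169 − 40.898 = 25.35
S12 = 25.35 / 0.044 = 576.14 kg/h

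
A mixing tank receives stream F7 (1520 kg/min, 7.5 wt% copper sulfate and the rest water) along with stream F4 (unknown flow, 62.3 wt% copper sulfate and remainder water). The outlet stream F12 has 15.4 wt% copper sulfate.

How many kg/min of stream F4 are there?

Let F4 be the unknown flow. Total out = 1520 + F4.
copper sulfate balance: 114 + 0.623·F4 = 0.154·(1520 + F4)
(0.623 − 0.154)·F4 = 0.154×1520 − 114 = 120.08
F4 = 120.08 / 0.469 = 256.03 kg/min

256 kg/min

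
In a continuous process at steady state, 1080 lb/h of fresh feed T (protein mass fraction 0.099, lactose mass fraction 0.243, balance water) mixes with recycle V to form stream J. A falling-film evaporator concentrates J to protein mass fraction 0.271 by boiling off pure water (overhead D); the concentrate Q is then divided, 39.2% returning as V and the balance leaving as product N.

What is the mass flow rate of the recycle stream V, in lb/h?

254.4 lb/h

Overall protein balance (none leaves overhead): protein in fresh feed = protein in product, i.e. 1080×0.099 = (1−0.392)·Q·0.271.
Q = 106.92/(0.271×0.608) = 648.91 lb/h.
Recycle V = 0.392×648.91 = 254.37 lb/h.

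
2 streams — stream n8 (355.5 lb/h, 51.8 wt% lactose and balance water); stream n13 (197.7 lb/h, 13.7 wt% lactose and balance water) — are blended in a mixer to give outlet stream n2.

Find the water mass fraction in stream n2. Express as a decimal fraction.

Total flow out = 355.5 + 197.7 = 553.2 lb/h.
water in = 355.5×0.482 + 197.7×0.863 = 341.97 lb/h.
water mass fraction in n2 = 341.97/553.2 = 0.618.

0.618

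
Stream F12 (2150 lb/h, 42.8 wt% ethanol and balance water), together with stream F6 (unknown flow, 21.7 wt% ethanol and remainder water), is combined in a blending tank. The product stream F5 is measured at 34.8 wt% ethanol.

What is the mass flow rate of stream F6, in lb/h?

1313 lb/h

Let F6 be the unknown flow. Total out = 2150 + F6.
ethanol balance: 920.2 + 0.217·F6 = 0.348·(2150 + F6)
(0.217 − 0.348)·F6 = 0.348×2150 − 920.2 = -172
F6 = -172 / -0.131 = 1313 lb/h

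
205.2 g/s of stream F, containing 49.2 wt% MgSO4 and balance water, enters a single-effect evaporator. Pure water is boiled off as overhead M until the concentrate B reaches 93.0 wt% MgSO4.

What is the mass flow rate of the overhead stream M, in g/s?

96.64 g/s

MgSO4 is conserved: 205.2×0.492 = 100.96 g/s all reports to the concentrate.
Concentrate = 100.96/(target fraction) = 108.56 g/s.
Overhead = 205.2 − 108.56 = 96.643 g/s.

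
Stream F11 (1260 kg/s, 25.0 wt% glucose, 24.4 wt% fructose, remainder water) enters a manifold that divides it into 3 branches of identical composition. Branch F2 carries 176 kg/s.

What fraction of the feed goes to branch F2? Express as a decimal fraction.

Fraction to F2 = 176/1260 = 0.1397.

0.140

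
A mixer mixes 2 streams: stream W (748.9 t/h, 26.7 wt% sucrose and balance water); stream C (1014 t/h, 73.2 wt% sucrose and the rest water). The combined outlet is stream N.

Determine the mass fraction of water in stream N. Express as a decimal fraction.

Total flow out = 748.9 + 1014 = 1762.9 t/h.
water in = 748.9×0.733 + 1014×0.268 = 820.7 t/h.
water mass fraction in N = 820.7/1762.9 = 0.466.

0.466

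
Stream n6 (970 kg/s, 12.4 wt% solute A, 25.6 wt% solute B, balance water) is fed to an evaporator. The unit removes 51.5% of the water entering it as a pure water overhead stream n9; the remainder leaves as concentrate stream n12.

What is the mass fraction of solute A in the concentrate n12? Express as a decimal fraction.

0.182

solute A is not removed: 970×0.124 = 120.28 kg/s of solute A enters n12.
water entering = 970×0.620 = 601.4 kg/s; overhead removed = 0.515×601.4 = 309.72 kg/s.
Concentrate = 970 − 309.72 = 660.28 kg/s.
Mass fraction = 120.28/660.28 = 0.182.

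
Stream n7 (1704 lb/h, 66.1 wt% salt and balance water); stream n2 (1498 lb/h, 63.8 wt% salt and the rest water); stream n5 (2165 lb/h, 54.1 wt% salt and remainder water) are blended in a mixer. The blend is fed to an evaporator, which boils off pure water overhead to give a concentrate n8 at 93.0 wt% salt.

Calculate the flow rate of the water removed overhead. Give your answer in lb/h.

salt entering = 1704×0.661 + 1498×0.638 + 2165×0.541 = 3253.3 lb/h.
All salt reports to n8, so n8 = 3253.3/0.930 = 3498.2 lb/h.
Total feed = 5367 lb/h; overhead = 5367 − 3498.2 = 1868.8 lb/h.

1869 lb/h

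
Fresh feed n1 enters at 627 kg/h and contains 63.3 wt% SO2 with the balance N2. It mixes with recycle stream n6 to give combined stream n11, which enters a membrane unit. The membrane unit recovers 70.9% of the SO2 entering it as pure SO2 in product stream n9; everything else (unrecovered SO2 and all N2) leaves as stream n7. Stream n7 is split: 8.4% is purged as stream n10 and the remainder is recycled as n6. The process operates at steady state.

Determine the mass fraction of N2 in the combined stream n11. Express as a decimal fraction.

N2 enters only via n1 and leaves only via the purge: 627×0.367 = 0.084×(N2 in n7), and the membrane unit passes all N2, so N2 in n11 = N2 in n7 = 2739.4 kg/h.
SO2 in n11: m_A = 627×0.633 + (1−0.084)·(1−0.709)·m_A, so m_A = 396.89/0.7334 = 541.13 kg/h.
n11 = 541.13 + 2739.4 = 3280.5 kg/h.
N2 fraction in n11 = 2739.4/3280.5 = 0.8350.

0.8350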